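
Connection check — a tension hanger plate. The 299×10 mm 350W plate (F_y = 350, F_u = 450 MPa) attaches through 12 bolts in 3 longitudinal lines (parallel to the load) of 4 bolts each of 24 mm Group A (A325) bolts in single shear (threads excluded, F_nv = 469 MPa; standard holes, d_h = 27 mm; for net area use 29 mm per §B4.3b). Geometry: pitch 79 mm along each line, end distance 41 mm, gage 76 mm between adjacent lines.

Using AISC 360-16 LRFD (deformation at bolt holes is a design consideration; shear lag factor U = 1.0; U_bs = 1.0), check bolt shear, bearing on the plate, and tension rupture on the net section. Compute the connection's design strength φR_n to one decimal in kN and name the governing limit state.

Bolt shear: A_b = π(24)²/4 = 452.39 mm². φR_n = 0.75 × 469 × 452.39 × 12 × 1 = 1909.5 kN.
Bearing (10 mm plate, F_u = 450 MPa): end bolts L_c = 41 − 27/2 = 27.5, R_n = min(1.2×27.5×10×450, 2.4×24×10×450) = 148.5 kN/bolt; interior L_c = 79 − 27 = 52, R_n = 259.2 kN/bolt. φR_n = 0.75 × (3×148.5 + 9×259.2) = 2083.7 kN.
Tension rupture (net): A_n = (299 − 3×29)×10 = 2120 mm² (U = 1.0, A_e = A_n). φR_n = 0.75 × 450 × 2120 = 715.5 kN.
Governing: min(1909.5, 2083.7, 715.5) = 715.5 kN → net-section rupture.

715.5 kN (net-section rupture governs)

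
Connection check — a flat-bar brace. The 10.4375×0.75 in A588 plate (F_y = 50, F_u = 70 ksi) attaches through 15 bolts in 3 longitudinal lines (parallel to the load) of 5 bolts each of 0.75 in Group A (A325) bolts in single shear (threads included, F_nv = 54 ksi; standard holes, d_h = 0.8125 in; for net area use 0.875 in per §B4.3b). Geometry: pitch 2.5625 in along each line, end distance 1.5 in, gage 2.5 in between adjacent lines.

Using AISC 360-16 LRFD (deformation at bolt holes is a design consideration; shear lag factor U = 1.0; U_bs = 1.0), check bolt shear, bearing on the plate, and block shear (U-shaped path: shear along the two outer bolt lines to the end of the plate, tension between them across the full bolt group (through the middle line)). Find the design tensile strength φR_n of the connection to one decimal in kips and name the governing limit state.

Bolt shear: A_b = π(0.75)²/4 = 0.44179 in². φR_n = 0.75 × 54 × 0.44179 × 15 × 1 = 268.4 kips.
Bearing (0.75 in plate, F_u = 70 ksi): end bolts L_c = 1.5 − 0.8125/2 = 1.09375, R_n = min(1.2×1.09375×0.75×70, 2.4×0.75×0.75×70) = 68.906 kips/bolt; interior L_c = 2.5625 − 0.8125 = 1.75, R_n = 94.5 kips/bolt. φR_n = 0.75 × (3×68.906 + 12×94.5) = 1005.5 kips.
Block shear: shear path 2×[1.5+4×2.5625] = 2×11.75 in, A_gv = 17.625, A_nv = 2×(11.75 − 4.5×0.875)×0.75 = 11.719 in²; tension across gage: (5 − 2×0.875)×0.75 = 2.4375 in². R_n = min(0.6×70×11.719, 0.6×50×17.625) + 1.0×70×2.4375 = min(492.2, 528.75) + 170.63 = 662.83 kips. φR_n = 0.75 × 662.83 = 497.1 kips.
Governing: min(268.4, 1005.5, 497.1) = 268.4 kips → bolt shear.

268.4 kips (bolt shear governs)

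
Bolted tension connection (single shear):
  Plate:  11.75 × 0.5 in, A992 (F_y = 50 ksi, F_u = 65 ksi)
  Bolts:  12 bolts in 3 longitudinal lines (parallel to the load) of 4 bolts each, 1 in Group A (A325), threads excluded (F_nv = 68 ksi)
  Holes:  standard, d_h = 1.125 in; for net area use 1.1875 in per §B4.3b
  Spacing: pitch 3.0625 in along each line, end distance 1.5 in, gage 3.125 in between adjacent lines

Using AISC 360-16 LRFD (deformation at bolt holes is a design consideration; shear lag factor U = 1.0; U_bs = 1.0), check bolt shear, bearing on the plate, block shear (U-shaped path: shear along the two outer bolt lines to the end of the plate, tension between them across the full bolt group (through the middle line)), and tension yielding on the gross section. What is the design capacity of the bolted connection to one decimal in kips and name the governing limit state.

264.4 kips (gross-section yield governs)

Bolt shear: A_b = π(1)²/4 = 0.7854 in². φR_n = 0.75 × 68 × 0.7854 × 12 × 1 = 480.7 kips.
Bearing (0.5 in plate, F_u = 65 ksi): end bolts L_c = 1.5 − 1.125/2 = 0.9375, R_n = min(1.2×0.9375×0.5×65, 2.4×1×0.5×65) = 36.563 kips/bolt; interior L_c = 3.0625 − 1.125 = 1.9375, R_n = 75.563 kips/bolt. φR_n = 0.75 × (3×36.563 + 9×75.563) = 592.3 kips.
Block shear: shear path 2×[1.5+3×3.0625] = 2×10.6875 in, A_gv = 10.688, A_nv = 2×(10.6875 − 3.5×1.1875)×0.5 = 6.5313 in²; tension across gage: (6.25 − 2×1.1875)×0.5 = 1.9375 in². R_n = min(0.6×65×6.5313, 0.6×50×10.688) + 1.0×65×1.9375 = min(254.72, 320.64) + 125.94 = 380.66 kips. φR_n = 0.75 × 380.66 = 285.5 kips.
Tension yield (gross): A_g = 11.75×0.5 = 5.875 in². φR_n = 0.90 × 50 × 5.875 = 264.4 kips.
Governing: min(480.7, 592.3, 285.5, 264.4) = 264.4 kips → gross-section yield.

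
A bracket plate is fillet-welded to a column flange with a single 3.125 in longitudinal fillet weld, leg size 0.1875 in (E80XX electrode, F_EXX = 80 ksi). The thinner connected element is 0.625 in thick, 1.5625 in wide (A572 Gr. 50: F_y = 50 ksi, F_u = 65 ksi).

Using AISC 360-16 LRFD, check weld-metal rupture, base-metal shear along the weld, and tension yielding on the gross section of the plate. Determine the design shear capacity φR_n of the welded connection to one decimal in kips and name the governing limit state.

14.9 kips (weld metal governs)

Weld metal: throat = 0.707×0.1875 = 0.13256 in, L = 3.125 in. φR_n = 0.75 × 0.6 × 80 × 0.13256 × 3.125 = 14.9 kips.
Base metal shear (0.625 in plate): yield φR_n = 1.0×0.6×50×0.625×3.125 = 58.6 kips; rupture φR_n = 0.75×0.6×65×0.625×3.125 = 57.1 kips; take 57.1 kips (rupture).
Tension yield (gross): A_g = 1.5625×0.625 = 0.97656 in². φR_n = 0.90 × 50 × 0.97656 = 43.9 kips.
Governing: min(14.9, 57.1, 43.9) = 14.9 kips → weld metal.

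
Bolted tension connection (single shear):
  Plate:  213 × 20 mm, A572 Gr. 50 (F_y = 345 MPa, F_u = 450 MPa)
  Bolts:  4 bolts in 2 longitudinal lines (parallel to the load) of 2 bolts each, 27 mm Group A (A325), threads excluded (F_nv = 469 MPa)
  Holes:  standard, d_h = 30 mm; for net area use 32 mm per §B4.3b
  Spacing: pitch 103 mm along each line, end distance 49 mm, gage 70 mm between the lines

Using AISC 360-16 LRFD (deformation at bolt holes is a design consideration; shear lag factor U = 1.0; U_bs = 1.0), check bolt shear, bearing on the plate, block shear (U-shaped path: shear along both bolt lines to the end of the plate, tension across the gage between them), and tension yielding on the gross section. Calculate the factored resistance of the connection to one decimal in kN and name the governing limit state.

805.6 kN (bolt shear governs)

Bolt shear: A_b = π(27)²/4 = 572.56 mm². φR_n = 0.75 × 469 × 572.56 × 4 × 1 = 805.6 kN.
Bearing (20 mm plate, F_u = 450 MPa): end bolts L_c = 49 − 30/2 = 34, R_n = min(1.2×34×20×450, 2.4×27×20×450) = 367.2 kN/bolt; interior L_c = 103 − 30 = 73, R_n = 583.2 kN/bolt. φR_n = 0.75 × (2×367.2 + 2×583.2) = 1425.6 kN.
Block shear: shear path 2×[49+1×103] = 2×152 mm, A_gv = 6080, A_nv = 2×(152 − 1.5×32)×20 = 4160 mm²; tension across gage: (70 − 1×32)×20 = 760 mm². R_n = min(0.6×450×4160, 0.6×345×6080) + 1.0×450×760 = min(1123.2, 1258.6) + 342 = 1465.2 kN. φR_n = 0.75 × 1465.2 = 1098.9 kN.
Tension yield (gross): A_g = 213×20 = 4260 mm². φR_n = 0.90 × 345 × 4260 = 1322.7 kN.
Governing: min(805.6, 1425.6, 1098.9, 1322.7) = 805.6 kN → bolt shear.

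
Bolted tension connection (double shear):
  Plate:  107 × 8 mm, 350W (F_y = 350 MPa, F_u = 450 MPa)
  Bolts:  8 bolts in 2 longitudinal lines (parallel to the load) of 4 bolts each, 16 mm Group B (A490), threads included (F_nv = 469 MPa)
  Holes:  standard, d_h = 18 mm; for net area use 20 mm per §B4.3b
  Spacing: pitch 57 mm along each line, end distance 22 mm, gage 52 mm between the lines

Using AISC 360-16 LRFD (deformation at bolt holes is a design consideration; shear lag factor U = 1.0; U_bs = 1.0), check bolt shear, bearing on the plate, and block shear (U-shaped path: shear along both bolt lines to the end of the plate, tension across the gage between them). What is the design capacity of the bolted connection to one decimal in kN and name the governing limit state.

Bolt shear: A_b = π(16)²/4 = 201.06 mm². φR_n = 0.75 × 469 × 201.06 × 8 × 2 = 1131.6 kN.
Bearing (8 mm plate, F_u = 450 MPa): end bolts L_c = 22 − 18/2 = 13, R_n = min(1.2×13×8×450, 2.4×16×8×450) = 56.16 kN/bolt; interior L_c = 57 − 18 = 39, R_n = 138.24 kN/bolt. φR_n = 0.75 × (2×56.16 + 6×138.24) = 706.3 kN.
Block shear: shear path 2×[22+3×57] = 2×193 mm, A_gv = 3088, A_nv = 2×(193 − 3.5×20)×8 = 1968 mm²; tension across gage: (52 − 1×20)×8 = 256 mm². R_n = min(0.6×450×1968, 0.6×350×3088) + 1.0×450×256 = min(531.36, 648.48) + 115.2 = 646.56 kN. φR_n = 0.75 × 646.56 = 484.9 kN.
Governing: min(1131.6, 706.3, 484.9) = 484.9 kN → block shear.

484.9 kN (block shear governs)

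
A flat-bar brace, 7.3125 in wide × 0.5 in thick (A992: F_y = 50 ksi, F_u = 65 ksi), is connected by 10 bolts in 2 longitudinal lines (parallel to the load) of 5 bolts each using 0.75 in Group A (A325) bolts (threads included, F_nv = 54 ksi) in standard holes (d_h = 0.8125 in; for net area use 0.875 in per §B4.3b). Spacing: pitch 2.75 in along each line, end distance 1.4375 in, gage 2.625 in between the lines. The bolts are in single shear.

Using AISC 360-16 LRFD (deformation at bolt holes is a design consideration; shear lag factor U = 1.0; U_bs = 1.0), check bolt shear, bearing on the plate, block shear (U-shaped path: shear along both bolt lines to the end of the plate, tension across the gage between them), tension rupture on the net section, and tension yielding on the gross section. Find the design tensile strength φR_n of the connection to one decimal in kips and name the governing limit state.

Bolt shear: A_b = π(0.75)²/4 = 0.44179 in². φR_n = 0.75 × 54 × 0.44179 × 10 × 1 = 178.9 kips.
Bearing (0.5 in plate, F_u = 65 ksi): end bolts L_c = 1.4375 − 0.8125/2 = 1.03125, R_n = min(1.2×1.03125×0.5×65, 2.4×0.75×0.5×65) = 40.219 kips/bolt; interior L_c = 2.75 − 0.8125 = 1.9375, R_n = 58.5 kips/bolt. φR_n = 0.75 × (2×40.219 + 8×58.5) = 411.3 kips.
Block shear: shear path 2×[1.4375+4×2.75] = 2×12.4375 in, A_gv = 12.438, A_nv = 2×(12.4375 − 4.5×0.875)×0.5 = 8.5 in²; tension across gage: (2.625 − 1×0.875)×0.5 = 0.875 in². R_n = min(0.6×65×8.5, 0.6×50×12.438) + 1.0×65×0.875 = min(331.5, 373.14) + 56.875 = 388.38 kips. φR_n = 0.75 × 388.38 = 291.3 kips.
Tension rupture (net): A_n = (7.3125 − 2×0.875)×0.5 = 2.7813 in² (U = 1.0, A_e = A_n). φR_n = 0.75 × 65 × 2.7813 = 135.6 kips.
Tension yield (gross): A_g = 7.3125×0.5 = 3.6563 in². φR_n = 0.90 × 50 × 3.6563 = 164.5 kips.
Governing: min(178.9, 411.3, 291.3, 135.6, 164.5) = 135.6 kips → net-section rupture.

135.6 kips (net-section rupture governs)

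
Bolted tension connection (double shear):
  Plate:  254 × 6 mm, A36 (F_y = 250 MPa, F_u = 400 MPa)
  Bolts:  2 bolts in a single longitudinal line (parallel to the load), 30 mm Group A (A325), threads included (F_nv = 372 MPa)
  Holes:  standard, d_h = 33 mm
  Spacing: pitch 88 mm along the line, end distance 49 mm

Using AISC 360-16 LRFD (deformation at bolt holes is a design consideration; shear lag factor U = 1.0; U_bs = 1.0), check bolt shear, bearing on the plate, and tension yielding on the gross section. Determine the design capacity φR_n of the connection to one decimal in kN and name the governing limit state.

189.0 kN (bearing governs)

Bolt shear: A_b = π(30)²/4 = 706.86 mm². φR_n = 0.75 × 372 × 706.86 × 2 × 2 = 788.9 kN.
Bearing (6 mm plate, F_u = 400 MPa): end bolts L_c = 49 − 33/2 = 32.5, R_n = min(1.2×32.5×6×400, 2.4×30×6×400) = 93.6 kN/bolt; interior L_c = 88 − 33 = 55, R_n = 158.4 kN/bolt. φR_n = 0.75 × (1×93.6 + 1×158.4) = 189.0 kN.
Tension yield (gross): A_g = 254×6 = 1524 mm². φR_n = 0.90 × 250 × 1524 = 342.9 kN.
Governing: min(788.9, 189.0, 342.9) = 189.0 kN → bearing.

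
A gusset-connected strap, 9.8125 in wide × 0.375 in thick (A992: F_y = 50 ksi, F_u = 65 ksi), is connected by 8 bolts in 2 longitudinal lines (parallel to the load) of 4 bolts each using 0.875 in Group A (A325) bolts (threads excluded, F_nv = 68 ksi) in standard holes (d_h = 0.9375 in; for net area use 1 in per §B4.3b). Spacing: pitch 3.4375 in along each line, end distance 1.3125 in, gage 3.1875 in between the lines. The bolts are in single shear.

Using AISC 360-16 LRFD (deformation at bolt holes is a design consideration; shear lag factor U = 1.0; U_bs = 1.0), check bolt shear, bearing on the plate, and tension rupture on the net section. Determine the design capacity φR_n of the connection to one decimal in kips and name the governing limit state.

Bolt shear: A_b = π(0.875)²/4 = 0.60132 in². φR_n = 0.75 × 68 × 0.60132 × 8 × 1 = 245.3 kips.
Bearing (0.375 in plate, F_u = 65 ksi): end bolts L_c = 1.3125 − 0.9375/2 = 0.84375, R_n = min(1.2×0.84375×0.375×65, 2.4×0.875×0.375×65) = 24.68 kips/bolt; interior L_c = 3.4375 − 0.9375 = 2.5, R_n = 51.188 kips/bolt. φR_n = 0.75 × (2×24.68 + 6×51.188) = 267.4 kips.
Tension rupture (net): A_n = (9.8125 − 2×1)×0.375 = 2.9297 in² (U = 1.0, A_e = A_n). φR_n = 0.75 × 65 × 2.9297 = 142.8 kips.
Governing: min(245.3, 267.4, 142.8) = 142.8 kips → net-section rupture.

142.8 kips (net-section rupture governs)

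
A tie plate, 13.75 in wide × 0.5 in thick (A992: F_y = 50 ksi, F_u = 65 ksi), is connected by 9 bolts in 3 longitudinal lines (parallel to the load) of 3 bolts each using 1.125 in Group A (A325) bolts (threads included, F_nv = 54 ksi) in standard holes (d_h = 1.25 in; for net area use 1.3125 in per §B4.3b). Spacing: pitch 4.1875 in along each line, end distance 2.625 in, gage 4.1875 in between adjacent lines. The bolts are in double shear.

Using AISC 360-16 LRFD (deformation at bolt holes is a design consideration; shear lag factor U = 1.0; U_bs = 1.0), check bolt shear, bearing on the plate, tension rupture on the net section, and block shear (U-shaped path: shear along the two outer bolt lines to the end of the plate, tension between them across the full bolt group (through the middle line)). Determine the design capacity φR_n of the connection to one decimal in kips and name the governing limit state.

239.2 kips (net-section rupture governs)

Bolt shear: A_b = π(1.125)²/4 = 0.99402 in². φR_n = 0.75 × 54 × 0.99402 × 9 × 2 = 724.6 kips.
Bearing (0.5 in plate, F_u = 65 ksi): end bolts L_c = 2.625 − 1.25/2 = 2, R_n = min(1.2×2×0.5×65, 2.4×1.125×0.5×65) = 78 kips/bolt; interior L_c = 4.1875 − 1.25 = 2.9375, R_n = 87.75 kips/bolt. φR_n = 0.75 × (3×78 + 6×87.75) = 570.4 kips.
Tension rupture (net): A_n = (13.75 − 3×1.3125)×0.5 = 4.9063 in² (U = 1.0, A_e = A_n). φR_n = 0.75 × 65 × 4.9063 = 239.2 kips.
Block shear: shear path 2×[2.625+2×4.1875] = 2×11 in, A_gv = 11, A_nv = 2×(11 − 2.5×1.3125)×0.5 = 7.7188 in²; tension across gage: (8.375 − 2×1.3125)×0.5 = 2.875 in². R_n = min(0.6×65×7.7188, 0.6×50×11) + 1.0×65×2.875 = min(301.03, 330) + 186.88 = 487.91 kips. φR_n = 0.75 × 487.91 = 365.9 kips.
Governing: min(724.6, 570.4, 239.2, 365.9) = 239.2 kips → net-section rupture.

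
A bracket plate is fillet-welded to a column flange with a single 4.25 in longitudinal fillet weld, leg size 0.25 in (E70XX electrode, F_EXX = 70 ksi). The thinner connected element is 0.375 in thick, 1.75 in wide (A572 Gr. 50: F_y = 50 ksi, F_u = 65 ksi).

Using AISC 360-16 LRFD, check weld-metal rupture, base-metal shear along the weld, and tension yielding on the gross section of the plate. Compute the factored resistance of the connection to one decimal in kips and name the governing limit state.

Weld metal: throat = 0.707×0.25 = 0.17675 in, L = 4.25 in. φR_n = 0.75 × 0.6 × 70 × 0.17675 × 4.25 = 23.7 kips.
Base metal shear (0.375 in plate): yield φR_n = 1.0×0.6×50×0.375×4.25 = 47.8 kips; rupture φR_n = 0.75×0.6×65×0.375×4.25 = 46.6 kips; take 46.6 kips (rupture).
Tension yield (gross): A_g = 1.75×0.375 = 0.65625 in². φR_n = 0.90 × 50 × 0.65625 = 29.5 kips.
Governing: min(23.7, 46.6, 29.5) = 23.7 kips → weld metal.

23.7 kips (weld metal governs)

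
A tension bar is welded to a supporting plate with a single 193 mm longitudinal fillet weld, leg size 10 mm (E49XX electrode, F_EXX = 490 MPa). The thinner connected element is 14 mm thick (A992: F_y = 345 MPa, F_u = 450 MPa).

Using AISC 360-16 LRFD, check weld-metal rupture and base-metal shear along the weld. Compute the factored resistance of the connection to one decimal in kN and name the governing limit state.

Weld metal: throat = 0.707×10 = 7.07 mm, L = 193 mm. φR_n = 0.75 × 0.6 × 490 × 7.07 × 193 = 300.9 kN.
Base metal shear (14 mm plate): yield φR_n = 1.0×0.6×345×14×193 = 559.3 kN; rupture φR_n = 0.75×0.6×450×14×193 = 547.2 kN; take 547.2 kN (rupture).
Governing: min(300.9, 547.2) = 300.9 kN → weld metal.

300.9 kN (weld metal governs)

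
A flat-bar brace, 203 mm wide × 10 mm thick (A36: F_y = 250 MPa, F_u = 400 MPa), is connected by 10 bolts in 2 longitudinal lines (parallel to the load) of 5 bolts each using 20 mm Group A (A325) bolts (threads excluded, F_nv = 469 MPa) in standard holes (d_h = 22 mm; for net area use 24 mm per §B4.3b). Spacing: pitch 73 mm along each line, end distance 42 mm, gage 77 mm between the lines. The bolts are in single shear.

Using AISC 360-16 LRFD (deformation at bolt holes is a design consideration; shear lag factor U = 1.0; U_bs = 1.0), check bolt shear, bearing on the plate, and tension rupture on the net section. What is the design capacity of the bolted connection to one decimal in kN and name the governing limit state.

465.0 kN (net-section rupture governs)

Bolt shear: A_b = π(20)²/4 = 314.16 mm². φR_n = 0.75 × 469 × 314.16 × 10 × 1 = 1105.1 kN.
Bearing (10 mm plate, F_u = 400 MPa): end bolts L_c = 42 − 22/2 = 31, R_n = min(1.2×31×10×400, 2.4×20×10×400) = 148.8 kN/bolt; interior L_c = 73 − 22 = 51, R_n = 192 kN/bolt. φR_n = 0.75 × (2×148.8 + 8×192) = 1375.2 kN.
Tension rupture (net): A_n = (203 − 2×24)×10 = 1550 mm² (U = 1.0, A_e = A_n). φR_n = 0.75 × 400 × 1550 = 465.0 kN.
Governing: min(1105.1, 1375.2, 465.0) = 465.0 kN → net-section rupture.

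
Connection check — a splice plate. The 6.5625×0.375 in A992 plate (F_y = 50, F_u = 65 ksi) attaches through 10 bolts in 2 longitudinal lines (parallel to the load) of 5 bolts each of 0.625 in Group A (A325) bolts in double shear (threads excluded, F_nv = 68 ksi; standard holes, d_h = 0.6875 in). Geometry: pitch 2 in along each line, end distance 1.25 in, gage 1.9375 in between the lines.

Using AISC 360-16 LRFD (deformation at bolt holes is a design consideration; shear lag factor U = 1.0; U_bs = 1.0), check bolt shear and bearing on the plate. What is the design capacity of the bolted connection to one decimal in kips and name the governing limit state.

Bolt shear: A_b = π(0.625)²/4 = 0.3068 in². φR_n = 0.75 × 68 × 0.3068 × 10 × 2 = 312.9 kips.
Bearing (0.375 in plate, F_u = 65 ksi): end bolts L_c = 1.25 − 0.6875/2 = 0.90625, R_n = min(1.2×0.90625×0.375×65, 2.4×0.625×0.375×65) = 26.508 kips/bolt; interior L_c = 2 − 0.6875 = 1.3125, R_n = 36.563 kips/bolt. φR_n = 0.75 × (2×26.508 + 8×36.563) = 259.1 kips.
Governing: min(312.9, 259.1) = 259.1 kips → bearing.

259.1 kips (bearing governs)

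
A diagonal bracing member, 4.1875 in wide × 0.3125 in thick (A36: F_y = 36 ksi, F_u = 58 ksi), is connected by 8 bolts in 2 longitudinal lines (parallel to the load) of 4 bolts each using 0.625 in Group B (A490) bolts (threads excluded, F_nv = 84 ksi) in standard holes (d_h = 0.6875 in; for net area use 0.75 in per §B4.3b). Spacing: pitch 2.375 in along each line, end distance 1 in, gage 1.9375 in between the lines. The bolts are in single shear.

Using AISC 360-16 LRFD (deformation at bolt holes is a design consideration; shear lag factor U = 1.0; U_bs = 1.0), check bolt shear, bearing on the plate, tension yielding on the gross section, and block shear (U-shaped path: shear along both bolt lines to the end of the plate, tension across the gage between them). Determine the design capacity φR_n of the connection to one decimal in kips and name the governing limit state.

Bolt shear: A_b = π(0.625)²/4 = 0.3068 in². φR_n = 0.75 × 84 × 0.3068 × 8 × 1 = 154.6 kips.
Bearing (0.3125 in plate, F_u = 58 ksi): end bolts L_c = 1 − 0.6875/2 = 0.65625, R_n = min(1.2×0.65625×0.3125×58, 2.4×0.625×0.3125×58) = 14.273 kips/bolt; interior L_c = 2.375 − 0.6875 = 1.6875, R_n = 27.188 kips/bolt. φR_n = 0.75 × (2×14.273 + 6×27.188) = 143.8 kips.
Tension yield (gross): A_g = 4.1875×0.3125 = 1.3086 in². φR_n = 0.90 × 36 × 1.3086 = 42.4 kips.
Block shear: shear path 2×[1+3×2.375] = 2×8.125 in, A_gv = 5.0781, A_nv = 2×(8.125 − 3.5×0.75)×0.3125 = 3.4375 in²; tension across gage: (1.9375 − 1×0.75)×0.3125 = 0.37109 in². R_n = min(0.6×58×3.4375, 0.6×36×5.0781) + 1.0×58×0.37109 = min(119.63, 109.69) + 21.523 = 131.21 kips. φR_n = 0.75 × 131.21 = 98.4 kips.
Governing: min(154.6, 143.8, 42.4, 98.4) = 42.4 kips → gross-section yield.

42.4 kips (gross-section yield governs)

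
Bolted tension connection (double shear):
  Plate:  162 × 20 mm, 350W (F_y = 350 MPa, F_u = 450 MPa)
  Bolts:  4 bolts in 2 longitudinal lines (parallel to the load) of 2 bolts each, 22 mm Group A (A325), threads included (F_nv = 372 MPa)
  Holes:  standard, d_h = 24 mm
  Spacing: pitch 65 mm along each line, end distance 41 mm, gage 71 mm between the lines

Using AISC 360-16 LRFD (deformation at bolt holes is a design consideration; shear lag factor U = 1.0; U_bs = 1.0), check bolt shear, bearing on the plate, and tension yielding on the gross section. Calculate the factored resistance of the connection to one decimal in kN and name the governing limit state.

Bolt shear: A_b = π(22)²/4 = 380.13 mm². φR_n = 0.75 × 372 × 380.13 × 4 × 2 = 848.5 kN.
Bearing (20 mm plate, F_u = 450 MPa): end bolts L_c = 41 − 24/2 = 29, R_n = min(1.2×29×20×450, 2.4×22×20×450) = 313.2 kN/bolt; interior L_c = 65 − 24 = 41, R_n = 442.8 kN/bolt. φR_n = 0.75 × (2×313.2 + 2×442.8) = 1134.0 kN.
Tension yield (gross): A_g = 162×20 = 3240 mm². φR_n = 0.90 × 350 × 3240 = 1020.6 kN.
Governing: min(848.5, 1134.0, 1020.6) = 848.5 kN → bolt shear.

848.5 kN (bolt shear governs)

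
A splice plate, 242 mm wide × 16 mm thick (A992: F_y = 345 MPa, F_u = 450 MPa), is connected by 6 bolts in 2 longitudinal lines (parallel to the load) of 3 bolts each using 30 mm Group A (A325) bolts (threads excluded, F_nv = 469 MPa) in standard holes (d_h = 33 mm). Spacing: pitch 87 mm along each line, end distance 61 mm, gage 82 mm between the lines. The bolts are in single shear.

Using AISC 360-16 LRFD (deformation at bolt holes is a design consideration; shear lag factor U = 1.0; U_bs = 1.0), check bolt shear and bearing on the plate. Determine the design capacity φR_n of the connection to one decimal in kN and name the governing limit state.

1491.8 kN (bolt shear governs)

Bolt shear: A_b = π(30)²/4 = 706.86 mm². φR_n = 0.75 × 469 × 706.86 × 6 × 1 = 1491.8 kN.
Bearing (16 mm plate, F_u = 450 MPa): end bolts L_c = 61 − 33/2 = 44.5, R_n = min(1.2×44.5×16×450, 2.4×30×16×450) = 384.48 kN/bolt; interior L_c = 87 − 33 = 54, R_n = 466.56 kN/bolt. φR_n = 0.75 × (2×384.48 + 4×466.56) = 1976.4 kN.
Governing: min(1491.8, 1976.4) = 1491.8 kN → bolt shear.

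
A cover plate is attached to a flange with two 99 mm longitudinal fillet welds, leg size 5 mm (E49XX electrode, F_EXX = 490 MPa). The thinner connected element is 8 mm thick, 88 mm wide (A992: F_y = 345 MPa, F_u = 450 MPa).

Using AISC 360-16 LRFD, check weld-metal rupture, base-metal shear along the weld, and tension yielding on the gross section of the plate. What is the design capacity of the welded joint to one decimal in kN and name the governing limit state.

154.3 kN (weld metal governs)

Weld metal: throat = 0.707×5 = 3.535 mm, L = 2×99 = 198 mm. φR_n = 0.75 × 0.6 × 490 × 3.535 × 198 = 154.3 kN.
Base metal shear (8 mm plate): yield φR_n = 1.0×0.6×345×8×198 = 327.9 kN; rupture φR_n = 0.75×0.6×450×8×198 = 320.8 kN; take 320.8 kN (rupture).
Tension yield (gross): A_g = 88×8 = 704 mm². φR_n = 0.90 × 345 × 704 = 218.6 kN.
Governing: min(154.3, 320.8, 218.6) = 154.3 kN → weld metal.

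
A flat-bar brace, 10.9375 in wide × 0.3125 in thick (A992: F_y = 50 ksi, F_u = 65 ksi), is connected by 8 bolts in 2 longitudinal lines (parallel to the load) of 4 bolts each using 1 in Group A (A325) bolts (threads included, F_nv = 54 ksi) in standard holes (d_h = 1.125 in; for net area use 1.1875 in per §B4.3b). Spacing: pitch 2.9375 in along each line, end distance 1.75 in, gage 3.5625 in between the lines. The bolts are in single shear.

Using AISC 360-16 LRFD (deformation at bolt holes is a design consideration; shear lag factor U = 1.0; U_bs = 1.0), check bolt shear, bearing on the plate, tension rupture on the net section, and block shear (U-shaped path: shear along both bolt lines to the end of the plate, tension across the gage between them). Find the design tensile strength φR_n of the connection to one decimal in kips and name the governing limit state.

Bolt shear: A_b = π(1)²/4 = 0.7854 in². φR_n = 0.75 × 54 × 0.7854 × 8 × 1 = 254.5 kips.
Bearing (0.3125 in plate, F_u = 65 ksi): end bolts L_c = 1.75 − 1.125/2 = 1.1875, R_n = min(1.2×1.1875×0.3125×65, 2.4×1×0.3125×65) = 28.945 kips/bolt; interior L_c = 2.9375 − 1.125 = 1.8125, R_n = 44.18 kips/bolt. φR_n = 0.75 × (2×28.945 + 6×44.18) = 242.2 kips.
Tension rupture (net): A_n = (10.9375 − 2×1.1875)×0.3125 = 2.6758 in² (U = 1.0, A_e = A_n). φR_n = 0.75 × 65 × 2.6758 = 130.4 kips.
Block shear: shear path 2×[1.75+3×2.9375] = 2×10.5625 in, A_gv = 6.6016, A_nv = 2×(10.5625 − 3.5×1.1875)×0.3125 = 4.0039 in²; tension across gage: (3.5625 − 1×1.1875)×0.3125 = 0.74219 in². R_n = min(0.6×65×4.0039, 0.6×50×6.6016) + 1.0×65×0.74219 = min(156.15, 198.05) + 48.242 = 204.39 kips. φR_n = 0.75 × 204.39 = 153.3 kips.
Governing: min(254.5, 242.2, 130.4, 153.3) = 130.4 kips → net-section rupture.

130.4 kips (net-section rupture governs)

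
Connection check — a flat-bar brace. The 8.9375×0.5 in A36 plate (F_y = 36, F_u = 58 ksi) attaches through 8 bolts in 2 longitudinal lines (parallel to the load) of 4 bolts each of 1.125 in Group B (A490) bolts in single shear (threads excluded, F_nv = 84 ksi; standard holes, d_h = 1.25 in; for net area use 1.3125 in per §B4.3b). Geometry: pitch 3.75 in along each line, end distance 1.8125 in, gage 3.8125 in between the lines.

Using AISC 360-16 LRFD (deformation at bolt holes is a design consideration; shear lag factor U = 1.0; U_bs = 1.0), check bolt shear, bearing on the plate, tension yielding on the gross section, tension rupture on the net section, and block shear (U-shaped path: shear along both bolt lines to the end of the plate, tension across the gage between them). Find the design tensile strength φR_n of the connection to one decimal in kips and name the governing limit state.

Bolt shear: A_b = π(1.125)²/4 = 0.99402 in². φR_n = 0.75 × 84 × 0.99402 × 8 × 1 = 501.0 kips.
Bearing (0.5 in plate, F_u = 58 ksi): end bolts L_c = 1.8125 − 1.25/2 = 1.1875, R_n = min(1.2×1.1875×0.5×58, 2.4×1.125×0.5×58) = 41.325 kips/bolt; interior L_c = 3.75 − 1.25 = 2.5, R_n = 78.3 kips/bolt. φR_n = 0.75 × (2×41.325 + 6×78.3) = 414.3 kips.
Tension yield (gross): A_g = 8.9375×0.5 = 4.4688 in². φR_n = 0.90 × 36 × 4.4688 = 144.8 kips.
Tension rupture (net): A_n = (8.9375 − 2×1.3125)×0.5 = 3.1563 in² (U = 1.0, A_e = A_n). φR_n = 0.75 × 58 × 3.1563 = 137.3 kips.
Block shear: shear path 2×[1.8125+3×3.75] = 2×13.0625 in, A_gv = 13.063, A_nv = 2×(13.0625 − 3.5×1.3125)×0.5 = 8.4688 in²; tension across gage: (3.8125 − 1×1.3125)×0.5 = 1.25 in². R_n = min(0.6×58×8.4688, 0.6×36×13.063) + 1.0×58×1.25 = min(294.71, 282.16) + 72.5 = 354.66 kips. φR_n = 0.75 × 354.66 = 266.0 kips.
Governing: min(501.0, 414.3, 144.8, 137.3, 266.0) = 137.3 kips → net-section rupture.

137.3 kips (net-section rupture governs)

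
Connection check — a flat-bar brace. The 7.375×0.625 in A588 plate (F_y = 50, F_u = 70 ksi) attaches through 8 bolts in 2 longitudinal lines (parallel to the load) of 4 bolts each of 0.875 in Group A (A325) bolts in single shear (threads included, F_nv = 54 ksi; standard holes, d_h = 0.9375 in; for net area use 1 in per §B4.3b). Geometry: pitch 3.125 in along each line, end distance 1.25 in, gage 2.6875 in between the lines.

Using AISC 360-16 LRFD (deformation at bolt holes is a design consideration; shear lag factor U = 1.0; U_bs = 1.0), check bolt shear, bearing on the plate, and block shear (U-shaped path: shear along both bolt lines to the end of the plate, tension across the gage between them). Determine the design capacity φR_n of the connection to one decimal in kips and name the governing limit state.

194.8 kips (bolt shear governs)

Bolt shear: A_b = π(0.875)²/4 = 0.60132 in². φR_n = 0.75 × 54 × 0.60132 × 8 × 1 = 194.8 kips.
Bearing (0.625 in plate, F_u = 70 ksi): end bolts L_c = 1.25 − 0.9375/2 = 0.78125, R_n = min(1.2×0.78125×0.625×70, 2.4×0.875×0.625×70) = 41.016 kips/bolt; interior L_c = 3.125 − 0.9375 = 2.1875, R_n = 91.875 kips/bolt. φR_n = 0.75 × (2×41.016 + 6×91.875) = 475.0 kips.
Block shear: shear path 2×[1.25+3×3.125] = 2×10.625 in, A_gv = 13.281, A_nv = 2×(10.625 − 3.5×1)×0.625 = 8.9063 in²; tension across gage: (2.6875 − 1×1)×0.625 = 1.0547 in². R_n = min(0.6×70×8.9063, 0.6×50×13.281) + 1.0×70×1.0547 = min(374.06, 398.43) + 73.829 = 447.89 kips. φR_n = 0.75 × 447.89 = 335.9 kips.
Governing: min(194.8, 475.0, 335.9) = 194.8 kips → bolt shear.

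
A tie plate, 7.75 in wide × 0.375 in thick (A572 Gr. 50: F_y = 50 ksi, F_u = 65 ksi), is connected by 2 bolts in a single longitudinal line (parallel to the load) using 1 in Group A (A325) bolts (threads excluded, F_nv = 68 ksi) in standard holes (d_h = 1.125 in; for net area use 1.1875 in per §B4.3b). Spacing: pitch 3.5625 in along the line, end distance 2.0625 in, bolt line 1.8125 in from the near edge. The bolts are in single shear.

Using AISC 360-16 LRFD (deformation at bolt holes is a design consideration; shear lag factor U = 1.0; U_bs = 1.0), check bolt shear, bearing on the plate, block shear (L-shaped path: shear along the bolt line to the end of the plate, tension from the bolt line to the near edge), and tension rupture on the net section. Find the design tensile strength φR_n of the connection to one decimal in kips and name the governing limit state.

Bolt shear: A_b = π(1)²/4 = 0.7854 in². φR_n = 0.75 × 68 × 0.7854 × 2 × 1 = 80.1 kips.
Bearing (0.375 in plate, F_u = 65 ksi): end bolts L_c = 2.0625 − 1.125/2 = 1.5, R_n = min(1.2×1.5×0.375×65, 2.4×1×0.375×65) = 43.875 kips/bolt; interior L_c = 3.5625 − 1.125 = 2.4375, R_n = 58.5 kips/bolt. φR_n = 0.75 × (1×43.875 + 1×58.5) = 76.8 kips.
Block shear: shear path 1×[2.0625+1×3.5625] = 1×5.625 in, A_gv = 2.1094, A_nv = 1×(5.625 − 1.5×1.1875)×0.375 = 1.4414 in²; tension to near edge: (1.8125 − 0.5×1.1875)×0.375 = 0.45703 in². R_n = min(0.6×65×1.4414, 0.6×50×2.1094) + 1.0×65×0.45703 = min(56.215, 63.282) + 29.707 = 85.922 kips. φR_n = 0.75 × 85.922 = 64.4 kips.
Tension rupture (net): A_n = (7.75 − 1×1.1875)×0.375 = 2.4609 in² (U = 1.0, A_e = A_n). φR_n = 0.75 × 65 × 2.4609 = 120.0 kips.
Governing: min(80.1, 76.8, 64.4, 120.0) = 64.4 kips → block shear.

64.4 kips (block shear governs)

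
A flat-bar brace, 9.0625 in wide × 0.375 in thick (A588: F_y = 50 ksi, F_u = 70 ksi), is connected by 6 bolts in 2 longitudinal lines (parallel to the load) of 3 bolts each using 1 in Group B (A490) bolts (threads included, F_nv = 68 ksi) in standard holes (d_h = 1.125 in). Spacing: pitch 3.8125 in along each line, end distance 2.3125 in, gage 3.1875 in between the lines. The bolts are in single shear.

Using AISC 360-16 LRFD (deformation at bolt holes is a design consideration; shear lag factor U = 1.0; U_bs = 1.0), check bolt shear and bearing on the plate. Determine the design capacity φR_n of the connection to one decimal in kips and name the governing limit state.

Bolt shear: A_b = π(1)²/4 = 0.7854 in². φR_n = 0.75 × 68 × 0.7854 × 6 × 1 = 240.3 kips.
Bearing (0.375 in plate, F_u = 70 ksi): end bolts L_c = 2.3125 − 1.125/2 = 1.75, R_n = min(1.2×1.75×0.375×70, 2.4×1×0.375×70) = 55.125 kips/bolt; interior L_c = 3.8125 − 1.125 = 2.6875, R_n = 63 kips/bolt. φR_n = 0.75 × (2×55.125 + 4×63) = 271.7 kips.
Governing: min(240.3, 271.7) = 240.3 kips → bolt shear.

240.3 kips (bolt shear governs)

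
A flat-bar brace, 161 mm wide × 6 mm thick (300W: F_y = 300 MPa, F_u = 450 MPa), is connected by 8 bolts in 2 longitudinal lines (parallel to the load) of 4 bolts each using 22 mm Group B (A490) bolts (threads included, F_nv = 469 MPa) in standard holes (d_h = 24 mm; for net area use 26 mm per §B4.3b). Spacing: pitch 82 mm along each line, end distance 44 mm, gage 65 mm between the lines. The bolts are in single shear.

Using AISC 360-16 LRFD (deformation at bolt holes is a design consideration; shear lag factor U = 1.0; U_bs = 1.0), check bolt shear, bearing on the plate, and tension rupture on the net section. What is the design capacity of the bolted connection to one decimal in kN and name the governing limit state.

Bolt shear: A_b = π(22)²/4 = 380.13 mm². φR_n = 0.75 × 469 × 380.13 × 8 × 1 = 1069.7 kN.
Bearing (6 mm plate, F_u = 450 MPa): end bolts L_c = 44 − 24/2 = 32, R_n = min(1.2×32×6×450, 2.4×22×6×450) = 103.68 kN/bolt; interior L_c = 82 − 24 = 58, R_n = 142.56 kN/bolt. φR_n = 0.75 × (2×103.68 + 6×142.56) = 797.0 kN.
Tension rupture (net): A_n = (161 − 2×26)×6 = 654 mm² (U = 1.0, A_e = A_n). φR_n = 0.75 × 450 × 654 = 220.7 kN.
Governing: min(1069.7, 797.0, 220.7) = 220.7 kN → net-section rupture.

220.7 kN (net-section rupture governs)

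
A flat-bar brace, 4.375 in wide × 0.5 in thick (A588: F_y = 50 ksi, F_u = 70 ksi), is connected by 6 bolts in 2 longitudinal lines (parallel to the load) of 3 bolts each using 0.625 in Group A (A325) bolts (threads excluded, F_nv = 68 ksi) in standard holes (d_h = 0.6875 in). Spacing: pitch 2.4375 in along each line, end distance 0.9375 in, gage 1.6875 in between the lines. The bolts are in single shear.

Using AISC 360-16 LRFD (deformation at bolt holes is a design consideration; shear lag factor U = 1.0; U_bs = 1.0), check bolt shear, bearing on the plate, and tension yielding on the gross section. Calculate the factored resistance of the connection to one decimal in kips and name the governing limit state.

Bolt shear: A_b = π(0.625)²/4 = 0.3068 in². φR_n = 0.75 × 68 × 0.3068 × 6 × 1 = 93.9 kips.
Bearing (0.5 in plate, F_u = 70 ksi): end bolts L_c = 0.9375 − 0.6875/2 = 0.59375, R_n = min(1.2×0.59375×0.5×70, 2.4×0.625×0.5×70) = 24.938 kips/bolt; interior L_c = 2.4375 − 0.6875 = 1.75, R_n = 52.5 kips/bolt. φR_n = 0.75 × (2×24.938 + 4×52.5) = 194.9 kips.
Tension yield (gross): A_g = 4.375×0.5 = 2.1875 in². φR_n = 0.90 × 50 × 2.1875 = 98.4 kips.
Governing: min(93.9, 194.9, 98.4) = 93.9 kips → bolt shear.

93.9 kips (bolt shear governs)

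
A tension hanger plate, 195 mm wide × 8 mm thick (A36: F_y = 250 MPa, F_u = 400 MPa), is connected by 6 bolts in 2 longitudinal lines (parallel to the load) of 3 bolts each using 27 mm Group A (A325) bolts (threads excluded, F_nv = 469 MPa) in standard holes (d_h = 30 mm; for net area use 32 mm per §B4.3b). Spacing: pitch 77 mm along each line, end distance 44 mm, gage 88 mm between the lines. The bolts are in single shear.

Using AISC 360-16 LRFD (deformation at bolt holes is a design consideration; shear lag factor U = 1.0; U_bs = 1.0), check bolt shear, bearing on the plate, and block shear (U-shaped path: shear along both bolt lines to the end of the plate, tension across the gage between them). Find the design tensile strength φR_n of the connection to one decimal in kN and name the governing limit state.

474.2 kN (block shear governs)

Bolt shear: A_b = π(27)²/4 = 572.56 mm². φR_n = 0.75 × 469 × 572.56 × 6 × 1 = 1208.4 kN.
Bearing (8 mm plate, F_u = 400 MPa): end bolts L_c = 44 − 30/2 = 29, R_n = min(1.2×29×8×400, 2.4×27×8×400) = 111.36 kN/bolt; interior L_c = 77 − 30 = 47, R_n = 180.48 kN/bolt. φR_n = 0.75 × (2×111.36 + 4×180.48) = 708.5 kN.
Block shear: shear path 2×[44+2×77] = 2×198 mm, A_gv = 3168, A_nv = 2×(198 − 2.5×32)×8 = 1888 mm²; tension across gage: (88 − 1×32)×8 = 448 mm². R_n = min(0.6×400×1888, 0.6×250×3168) + 1.0×400×448 = min(453.12, 475.2) + 179.2 = 632.32 kN. φR_n = 0.75 × 632.32 = 474.2 kN.
Governing: min(1208.4, 708.5, 474.2) = 474.2 kN → block shear.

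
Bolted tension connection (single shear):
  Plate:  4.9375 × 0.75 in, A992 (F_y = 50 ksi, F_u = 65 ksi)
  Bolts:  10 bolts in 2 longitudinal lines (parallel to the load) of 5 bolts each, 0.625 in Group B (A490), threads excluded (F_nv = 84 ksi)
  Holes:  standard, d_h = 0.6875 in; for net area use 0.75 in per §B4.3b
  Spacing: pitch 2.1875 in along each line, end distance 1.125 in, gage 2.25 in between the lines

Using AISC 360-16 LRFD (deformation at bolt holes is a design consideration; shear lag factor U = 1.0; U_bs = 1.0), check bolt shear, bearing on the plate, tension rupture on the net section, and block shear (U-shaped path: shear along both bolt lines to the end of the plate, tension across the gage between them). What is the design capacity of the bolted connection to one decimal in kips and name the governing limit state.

125.7 kips (net-section rupture governs)

Bolt shear: A_b = π(0.625)²/4 = 0.3068 in². φR_n = 0.75 × 84 × 0.3068 × 10 × 1 = 193.3 kips.
Bearing (0.75 in plate, F_u = 65 ksi): end bolts L_c = 1.125 − 0.6875/2 = 0.78125, R_n = min(1.2×0.78125×0.75×65, 2.4×0.625×0.75×65) = 45.703 kips/bolt; interior L_c = 2.1875 − 0.6875 = 1.5, R_n = 73.125 kips/bolt. φR_n = 0.75 × (2×45.703 + 8×73.125) = 507.3 kips.
Tension rupture (net): A_n = (4.9375 − 2×0.75)×0.75 = 2.5781 in² (U = 1.0, A_e = A_n). φR_n = 0.75 × 65 × 2.5781 = 125.7 kips.
Block shear: shear path 2×[1.125+4×2.1875] = 2×9.875 in, A_gv = 14.813, A_nv = 2×(9.875 − 4.5×0.75)×0.75 = 9.75 in²; tension across gage: (2.25 − 1×0.75)×0.75 = 1.125 in². R_n = min(0.6×65×9.75, 0.6×50×14.813) + 1.0×65×1.125 = min(380.25, 444.39) + 73.125 = 453.38 kips. φR_n = 0.75 × 453.38 = 340.0 kips.
Governing: min(193.3, 507.3, 125.7, 340.0) = 125.7 kips → net-section rupture.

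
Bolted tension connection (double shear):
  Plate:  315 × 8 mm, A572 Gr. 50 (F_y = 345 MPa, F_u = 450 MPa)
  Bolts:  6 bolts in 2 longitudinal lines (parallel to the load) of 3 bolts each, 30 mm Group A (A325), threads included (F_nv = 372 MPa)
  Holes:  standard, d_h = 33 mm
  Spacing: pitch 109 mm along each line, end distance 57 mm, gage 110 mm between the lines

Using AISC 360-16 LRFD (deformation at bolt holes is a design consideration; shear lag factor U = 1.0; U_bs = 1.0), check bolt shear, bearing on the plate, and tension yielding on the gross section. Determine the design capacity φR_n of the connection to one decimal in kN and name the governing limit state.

782.5 kN (gross-section yield governs)

Bolt shear: A_b = π(30)²/4 = 706.86 mm². φR_n = 0.75 × 372 × 706.86 × 6 × 2 = 2366.6 kN.
Bearing (8 mm plate, F_u = 450 MPa): end bolts L_c = 57 − 33/2 = 40.5, R_n = min(1.2×40.5×8×450, 2.4×30×8×450) = 174.96 kN/bolt; interior L_c = 109 − 33 = 76, R_n = 259.2 kN/bolt. φR_n = 0.75 × (2×174.96 + 4×259.2) = 1040.0 kN.
Tension yield (gross): A_g = 315×8 = 2520 mm². φR_n = 0.90 × 345 × 2520 = 782.5 kN.
Governing: min(2366.6, 1040.0, 782.5) = 782.5 kN → gross-section yield.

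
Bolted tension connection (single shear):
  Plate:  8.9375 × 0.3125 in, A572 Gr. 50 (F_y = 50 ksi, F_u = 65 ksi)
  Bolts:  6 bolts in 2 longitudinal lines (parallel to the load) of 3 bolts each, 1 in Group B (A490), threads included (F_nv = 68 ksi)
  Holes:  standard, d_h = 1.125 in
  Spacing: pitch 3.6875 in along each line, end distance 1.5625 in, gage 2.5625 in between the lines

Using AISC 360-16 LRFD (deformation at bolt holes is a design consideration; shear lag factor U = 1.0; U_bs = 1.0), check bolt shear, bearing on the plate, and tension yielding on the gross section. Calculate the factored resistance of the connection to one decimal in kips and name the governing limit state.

125.7 kips (gross-section yield governs)

Bolt shear: A_b = π(1)²/4 = 0.7854 in². φR_n = 0.75 × 68 × 0.7854 × 6 × 1 = 240.3 kips.
Bearing (0.3125 in plate, F_u = 65 ksi): end bolts L_c = 1.5625 − 1.125/2 = 1, R_n = min(1.2×1×0.3125×65, 2.4×1×0.3125×65) = 24.375 kips/bolt; interior L_c = 3.6875 − 1.125 = 2.5625, R_n = 48.75 kips/bolt. φR_n = 0.75 × (2×24.375 + 4×48.75) = 182.8 kips.
Tension yield (gross): A_g = 8.9375×0.3125 = 2.793 in². φR_n = 0.90 × 50 × 2.793 = 125.7 kips.
Governing: min(240.3, 182.8, 125.7) = 125.7 kips → gross-section yield.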